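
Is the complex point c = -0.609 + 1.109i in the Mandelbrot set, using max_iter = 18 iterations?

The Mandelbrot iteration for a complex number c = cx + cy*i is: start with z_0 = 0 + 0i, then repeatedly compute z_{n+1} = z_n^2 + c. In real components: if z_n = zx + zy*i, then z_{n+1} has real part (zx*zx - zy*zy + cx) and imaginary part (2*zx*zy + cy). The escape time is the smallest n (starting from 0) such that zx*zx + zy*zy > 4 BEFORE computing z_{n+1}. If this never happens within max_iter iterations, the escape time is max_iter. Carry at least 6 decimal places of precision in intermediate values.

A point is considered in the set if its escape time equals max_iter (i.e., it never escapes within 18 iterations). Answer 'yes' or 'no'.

Answer: no

Derivation:
z_0 = 0 + 0i, c = -0.6090 + 1.1090i
Iter 1: z = -0.6090 + 1.1090i, |z|^2 = 1.6008
Iter 2: z = -1.4680 + -0.2418i, |z|^2 = 2.2135
Iter 3: z = 1.4876 + 1.8188i, |z|^2 = 5.5210
Escaped at iteration 3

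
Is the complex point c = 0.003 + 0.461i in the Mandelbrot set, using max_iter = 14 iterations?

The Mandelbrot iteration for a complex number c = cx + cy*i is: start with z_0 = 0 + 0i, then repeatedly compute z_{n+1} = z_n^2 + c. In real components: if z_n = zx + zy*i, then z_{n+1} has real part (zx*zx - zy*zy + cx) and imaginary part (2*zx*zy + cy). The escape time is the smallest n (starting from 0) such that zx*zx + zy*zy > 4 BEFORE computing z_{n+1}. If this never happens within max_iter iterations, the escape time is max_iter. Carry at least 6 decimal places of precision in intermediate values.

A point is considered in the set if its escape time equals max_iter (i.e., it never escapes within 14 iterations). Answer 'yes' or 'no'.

Answer: yes

Derivation:
z_0 = 0 + 0i, c = 0.0030 + 0.4610i
Iter 1: z = 0.0030 + 0.4610i, |z|^2 = 0.2125
Iter 2: z = -0.2095 + 0.4638i, |z|^2 = 0.2590
Iter 3: z = -0.1682 + 0.2667i, |z|^2 = 0.0994
Iter 4: z = -0.0398 + 0.3713i, |z|^2 = 0.1395
Iter 5: z = -0.1333 + 0.4314i, |z|^2 = 0.2039
Iter 6: z = -0.1654 + 0.3460i, |z|^2 = 0.1471
Iter 7: z = -0.0894 + 0.3466i, |z|^2 = 0.1281
Iter 8: z = -0.1091 + 0.3991i, |z|^2 = 0.1712
Iter 9: z = -0.1443 + 0.3739i, |z|^2 = 0.1606
Iter 10: z = -0.1160 + 0.3531i, |z|^2 = 0.1381
Iter 11: z = -0.1082 + 0.3791i, |z|^2 = 0.1554
Iter 12: z = -0.1290 + 0.3790i, |z|^2 = 0.1603
Iter 13: z = -0.1240 + 0.3632i, |z|^2 = 0.1473
Did not escape in 14 iterations → in set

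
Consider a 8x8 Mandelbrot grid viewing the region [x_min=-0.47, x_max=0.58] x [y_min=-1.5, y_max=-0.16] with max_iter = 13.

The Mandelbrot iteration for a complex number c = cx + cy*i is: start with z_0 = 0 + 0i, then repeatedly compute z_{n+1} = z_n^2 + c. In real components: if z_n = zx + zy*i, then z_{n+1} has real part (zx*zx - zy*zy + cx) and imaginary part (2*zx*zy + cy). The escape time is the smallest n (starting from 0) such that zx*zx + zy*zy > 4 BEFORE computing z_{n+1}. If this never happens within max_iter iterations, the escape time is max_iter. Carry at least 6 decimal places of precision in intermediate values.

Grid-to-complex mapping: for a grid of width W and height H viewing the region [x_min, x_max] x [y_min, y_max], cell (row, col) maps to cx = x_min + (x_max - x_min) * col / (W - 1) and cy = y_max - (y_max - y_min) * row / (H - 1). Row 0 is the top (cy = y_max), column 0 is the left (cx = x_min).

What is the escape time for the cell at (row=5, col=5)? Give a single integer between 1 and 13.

z_0 = 0 + 0i, c = 0.2800 + -1.1171i
Iter 1: z = 0.2800 + -1.1171i, |z|^2 = 1.3264
Iter 2: z = -0.8896 + -1.7427i, |z|^2 = 3.8286
Iter 3: z = -1.9657 + 1.9836i, |z|^2 = 7.7987
Escaped at iteration 3

Answer: 3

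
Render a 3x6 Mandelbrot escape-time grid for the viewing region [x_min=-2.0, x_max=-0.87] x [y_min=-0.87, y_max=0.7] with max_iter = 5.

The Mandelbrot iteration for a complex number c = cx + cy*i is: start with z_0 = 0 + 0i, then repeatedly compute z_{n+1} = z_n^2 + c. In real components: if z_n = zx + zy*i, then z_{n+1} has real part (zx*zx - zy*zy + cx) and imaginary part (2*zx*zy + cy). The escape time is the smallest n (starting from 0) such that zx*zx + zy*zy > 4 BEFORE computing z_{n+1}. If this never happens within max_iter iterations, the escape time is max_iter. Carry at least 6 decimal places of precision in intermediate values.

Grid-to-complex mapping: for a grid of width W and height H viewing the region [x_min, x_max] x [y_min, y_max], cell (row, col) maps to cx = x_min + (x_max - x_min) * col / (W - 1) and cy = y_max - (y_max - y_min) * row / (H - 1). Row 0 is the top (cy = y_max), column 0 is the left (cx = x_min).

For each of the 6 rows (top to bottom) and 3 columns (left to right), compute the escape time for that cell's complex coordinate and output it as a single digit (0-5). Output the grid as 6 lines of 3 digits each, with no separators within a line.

Answer: 134
145
155
155
135
133

Derivation:
(row=0, col=0): c = -2.0000 + 0.7000i → escape time 1
(row=0, col=1): c = -1.4350 + 0.7000i → escape time 3
(row=0, col=2): c = -0.8700 + 0.7000i → escape time 4
(row=1, col=0): c = -2.0000 + 0.3860i → escape time 1
(row=1, col=1): c = -1.4350 + 0.3860i → escape time 4
(row=1, col=2): c = -0.8700 + 0.3860i → escape time 5
(row=2, col=0): c = -2.0000 + 0.0720i → escape time 1
(row=2, col=1): c = -1.4350 + 0.0720i → escape time 5
(row=2, col=2): c = -0.8700 + 0.0720i → escape time 5
(row=3, col=0): c = -2.0000 + -0.2420i → escape time 1
(row=3, col=1): c = -1.4350 + -0.2420i → escape time 5
(row=3, col=2): c = -0.8700 + -0.2420i → escape time 5
(row=4, col=0): c = -2.0000 + -0.5560i → escape time 1
(row=4, col=1): c = -1.4350 + -0.5560i → escape time 3
(row=4, col=2): c = -0.8700 + -0.5560i → escape time 5
(row=5, col=0): c = -2.0000 + -0.8700i → escape time 1
(row=5, col=1): c = -1.4350 + -0.8700i → escape time 3
(row=5, col=2): c = -0.8700 + -0.8700i → escape time 3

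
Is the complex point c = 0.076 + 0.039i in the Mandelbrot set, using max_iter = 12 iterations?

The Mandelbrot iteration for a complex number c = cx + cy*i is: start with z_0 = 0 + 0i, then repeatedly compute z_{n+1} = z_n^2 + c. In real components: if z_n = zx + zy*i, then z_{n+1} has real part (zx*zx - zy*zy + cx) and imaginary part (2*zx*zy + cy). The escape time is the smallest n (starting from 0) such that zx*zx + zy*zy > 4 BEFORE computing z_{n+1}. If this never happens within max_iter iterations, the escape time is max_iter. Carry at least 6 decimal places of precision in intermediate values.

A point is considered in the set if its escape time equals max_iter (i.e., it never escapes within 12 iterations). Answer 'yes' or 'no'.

Answer: yes

Derivation:
z_0 = 0 + 0i, c = 0.0760 + 0.0390i
Iter 1: z = 0.0760 + 0.0390i, |z|^2 = 0.0073
Iter 2: z = 0.0803 + 0.0449i, |z|^2 = 0.0085
Iter 3: z = 0.0804 + 0.0462i, |z|^2 = 0.0086
Iter 4: z = 0.0803 + 0.0464i, |z|^2 = 0.0086
Iter 5: z = 0.0803 + 0.0465i, |z|^2 = 0.0086
Iter 6: z = 0.0803 + 0.0465i, |z|^2 = 0.0086
Iter 7: z = 0.0803 + 0.0465i, |z|^2 = 0.0086
Iter 8: z = 0.0803 + 0.0465i, |z|^2 = 0.0086
Iter 9: z = 0.0803 + 0.0465i, |z|^2 = 0.0086
Iter 10: z = 0.0803 + 0.0465i, |z|^2 = 0.0086
Iter 11: z = 0.0803 + 0.0465i, |z|^2 = 0.0086
Did not escape in 12 iterations → in set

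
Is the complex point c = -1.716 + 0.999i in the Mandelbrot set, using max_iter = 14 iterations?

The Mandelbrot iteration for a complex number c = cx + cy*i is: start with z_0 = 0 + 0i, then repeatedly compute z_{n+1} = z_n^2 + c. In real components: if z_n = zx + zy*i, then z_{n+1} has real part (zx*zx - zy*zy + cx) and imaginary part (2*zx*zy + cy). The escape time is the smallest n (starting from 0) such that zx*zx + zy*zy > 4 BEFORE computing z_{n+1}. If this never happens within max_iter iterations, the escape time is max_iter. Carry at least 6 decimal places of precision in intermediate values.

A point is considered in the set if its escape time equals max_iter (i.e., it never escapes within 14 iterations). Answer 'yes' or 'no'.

Answer: no

Derivation:
z_0 = 0 + 0i, c = -1.7160 + 0.9990i
Iter 1: z = -1.7160 + 0.9990i, |z|^2 = 3.9427
Iter 2: z = 0.2307 + -2.4296i, |z|^2 = 5.9560
Escaped at iteration 2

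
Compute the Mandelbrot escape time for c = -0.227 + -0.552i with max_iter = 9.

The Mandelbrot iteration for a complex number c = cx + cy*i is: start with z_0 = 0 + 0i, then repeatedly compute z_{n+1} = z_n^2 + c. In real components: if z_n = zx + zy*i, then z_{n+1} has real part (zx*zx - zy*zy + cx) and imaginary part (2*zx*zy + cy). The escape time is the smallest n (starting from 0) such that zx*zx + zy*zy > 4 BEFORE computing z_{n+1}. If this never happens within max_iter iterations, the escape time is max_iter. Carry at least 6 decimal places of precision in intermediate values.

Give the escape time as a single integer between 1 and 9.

Answer: 9

Derivation:
z_0 = 0 + 0i, c = -0.2270 + -0.5520i
Iter 1: z = -0.2270 + -0.5520i, |z|^2 = 0.3562
Iter 2: z = -0.4802 + -0.3014i, |z|^2 = 0.3214
Iter 3: z = -0.0873 + -0.2626i, |z|^2 = 0.0766
Iter 4: z = -0.2883 + -0.5062i, |z|^2 = 0.3393
Iter 5: z = -0.4001 + -0.2601i, |z|^2 = 0.2277
Iter 6: z = -0.1346 + -0.3439i, |z|^2 = 0.1364
Iter 7: z = -0.3271 + -0.4594i, |z|^2 = 0.3181
Iter 8: z = -0.3311 + -0.2514i, |z|^2 = 0.1728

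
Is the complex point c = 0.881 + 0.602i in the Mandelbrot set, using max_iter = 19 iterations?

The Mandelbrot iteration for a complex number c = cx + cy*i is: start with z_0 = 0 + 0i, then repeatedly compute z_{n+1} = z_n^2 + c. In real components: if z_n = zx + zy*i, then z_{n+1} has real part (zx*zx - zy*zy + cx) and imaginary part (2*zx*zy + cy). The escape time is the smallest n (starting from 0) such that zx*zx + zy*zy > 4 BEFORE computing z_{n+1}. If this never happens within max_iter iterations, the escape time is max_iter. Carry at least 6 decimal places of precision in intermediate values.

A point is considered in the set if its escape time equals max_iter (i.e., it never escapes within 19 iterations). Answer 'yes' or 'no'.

Answer: no

Derivation:
z_0 = 0 + 0i, c = 0.8810 + 0.6020i
Iter 1: z = 0.8810 + 0.6020i, |z|^2 = 1.1386
Iter 2: z = 1.2948 + 1.6627i, |z|^2 = 4.4410
Escaped at iteration 2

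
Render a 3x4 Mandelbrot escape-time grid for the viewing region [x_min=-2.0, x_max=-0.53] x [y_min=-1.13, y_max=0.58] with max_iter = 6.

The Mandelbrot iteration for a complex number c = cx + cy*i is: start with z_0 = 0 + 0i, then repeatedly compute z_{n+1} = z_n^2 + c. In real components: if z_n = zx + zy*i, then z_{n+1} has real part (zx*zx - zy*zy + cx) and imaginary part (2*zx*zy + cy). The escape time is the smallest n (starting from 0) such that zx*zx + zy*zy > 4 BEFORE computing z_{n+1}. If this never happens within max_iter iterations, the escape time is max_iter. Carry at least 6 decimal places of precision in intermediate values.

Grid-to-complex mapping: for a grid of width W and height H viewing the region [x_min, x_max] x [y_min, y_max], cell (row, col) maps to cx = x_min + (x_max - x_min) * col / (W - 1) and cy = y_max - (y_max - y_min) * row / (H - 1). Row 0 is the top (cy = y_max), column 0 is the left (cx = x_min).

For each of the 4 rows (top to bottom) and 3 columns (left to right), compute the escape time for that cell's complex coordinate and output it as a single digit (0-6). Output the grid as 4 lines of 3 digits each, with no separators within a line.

Answer: 136
166
136
133

Derivation:
(row=0, col=0): c = -2.0000 + 0.5800i → escape time 1
(row=0, col=1): c = -1.2650 + 0.5800i → escape time 3
(row=0, col=2): c = -0.5300 + 0.5800i → escape time 6
(row=1, col=0): c = -2.0000 + 0.0100i → escape time 1
(row=1, col=1): c = -1.2650 + 0.0100i → escape time 6
(row=1, col=2): c = -0.5300 + 0.0100i → escape time 6
(row=2, col=0): c = -2.0000 + -0.5600i → escape time 1
(row=2, col=1): c = -1.2650 + -0.5600i → escape time 3
(row=2, col=2): c = -0.5300 + -0.5600i → escape time 6
(row=3, col=0): c = -2.0000 + -1.1300i → escape time 1
(row=3, col=1): c = -1.2650 + -1.1300i → escape time 3
(row=3, col=2): c = -0.5300 + -1.1300i → escape time 3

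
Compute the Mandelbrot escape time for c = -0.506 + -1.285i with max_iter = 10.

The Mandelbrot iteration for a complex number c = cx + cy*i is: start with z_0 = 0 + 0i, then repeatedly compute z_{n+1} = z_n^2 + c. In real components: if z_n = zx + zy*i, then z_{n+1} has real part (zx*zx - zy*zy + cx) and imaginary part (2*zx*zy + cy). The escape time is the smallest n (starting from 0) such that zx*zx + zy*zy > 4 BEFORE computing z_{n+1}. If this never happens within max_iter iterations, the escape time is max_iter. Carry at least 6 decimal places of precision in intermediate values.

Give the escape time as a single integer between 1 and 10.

z_0 = 0 + 0i, c = -0.5060 + -1.2850i
Iter 1: z = -0.5060 + -1.2850i, |z|^2 = 1.9073
Iter 2: z = -1.9012 + 0.0154i, |z|^2 = 3.6148
Iter 3: z = 3.1083 + -1.3436i, |z|^2 = 11.4668
Escaped at iteration 3

Answer: 3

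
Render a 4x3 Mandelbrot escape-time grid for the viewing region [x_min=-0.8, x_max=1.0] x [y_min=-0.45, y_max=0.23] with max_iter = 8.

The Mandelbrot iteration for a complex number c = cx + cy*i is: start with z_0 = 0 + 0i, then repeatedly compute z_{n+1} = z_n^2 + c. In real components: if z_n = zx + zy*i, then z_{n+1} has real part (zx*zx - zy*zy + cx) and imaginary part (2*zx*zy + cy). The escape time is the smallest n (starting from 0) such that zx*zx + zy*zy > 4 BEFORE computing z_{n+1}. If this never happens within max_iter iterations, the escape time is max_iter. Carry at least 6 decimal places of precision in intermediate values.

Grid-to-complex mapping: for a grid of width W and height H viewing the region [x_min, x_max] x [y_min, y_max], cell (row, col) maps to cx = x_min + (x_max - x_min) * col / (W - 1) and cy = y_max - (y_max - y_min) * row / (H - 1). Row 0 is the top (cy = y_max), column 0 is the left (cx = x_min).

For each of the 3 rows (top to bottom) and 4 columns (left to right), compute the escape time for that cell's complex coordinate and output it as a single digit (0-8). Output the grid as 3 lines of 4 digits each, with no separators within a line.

(row=0, col=0): c = -0.8000 + 0.2300i → escape time 8
(row=0, col=1): c = -0.2000 + 0.2300i → escape time 8
(row=0, col=2): c = 0.4000 + 0.2300i → escape time 8
(row=0, col=3): c = 1.0000 + 0.2300i → escape time 2
(row=1, col=0): c = -0.8000 + -0.1100i → escape time 8
(row=1, col=1): c = -0.2000 + -0.1100i → escape time 8
(row=1, col=2): c = 0.4000 + -0.1100i → escape time 8
(row=1, col=3): c = 1.0000 + -0.1100i → escape time 2
(row=2, col=0): c = -0.8000 + -0.4500i → escape time 7
(row=2, col=1): c = -0.2000 + -0.4500i → escape time 8
(row=2, col=2): c = 0.4000 + -0.4500i → escape time 7
(row=2, col=3): c = 1.0000 + -0.4500i → escape time 2

Answer: 8882
8882
7872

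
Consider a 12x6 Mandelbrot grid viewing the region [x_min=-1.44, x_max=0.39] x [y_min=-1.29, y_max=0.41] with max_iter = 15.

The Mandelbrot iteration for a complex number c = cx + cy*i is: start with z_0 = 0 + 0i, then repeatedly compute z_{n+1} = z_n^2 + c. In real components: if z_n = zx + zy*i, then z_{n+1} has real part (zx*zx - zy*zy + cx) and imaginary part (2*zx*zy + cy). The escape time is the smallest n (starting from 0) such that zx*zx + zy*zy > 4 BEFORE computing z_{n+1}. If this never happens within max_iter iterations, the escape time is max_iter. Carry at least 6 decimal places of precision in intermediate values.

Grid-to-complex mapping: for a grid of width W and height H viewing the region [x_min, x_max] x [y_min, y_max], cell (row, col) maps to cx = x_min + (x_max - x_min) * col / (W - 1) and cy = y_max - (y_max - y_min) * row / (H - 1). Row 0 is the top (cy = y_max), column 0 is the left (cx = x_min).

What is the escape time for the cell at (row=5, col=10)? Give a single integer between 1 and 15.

Answer: 2

Derivation:
z_0 = 0 + 0i, c = 0.2236 + -1.2900i
Iter 1: z = 0.2236 + -1.2900i, |z|^2 = 1.7141
Iter 2: z = -1.3905 + -1.8670i, |z|^2 = 5.4190
Escaped at iteration 2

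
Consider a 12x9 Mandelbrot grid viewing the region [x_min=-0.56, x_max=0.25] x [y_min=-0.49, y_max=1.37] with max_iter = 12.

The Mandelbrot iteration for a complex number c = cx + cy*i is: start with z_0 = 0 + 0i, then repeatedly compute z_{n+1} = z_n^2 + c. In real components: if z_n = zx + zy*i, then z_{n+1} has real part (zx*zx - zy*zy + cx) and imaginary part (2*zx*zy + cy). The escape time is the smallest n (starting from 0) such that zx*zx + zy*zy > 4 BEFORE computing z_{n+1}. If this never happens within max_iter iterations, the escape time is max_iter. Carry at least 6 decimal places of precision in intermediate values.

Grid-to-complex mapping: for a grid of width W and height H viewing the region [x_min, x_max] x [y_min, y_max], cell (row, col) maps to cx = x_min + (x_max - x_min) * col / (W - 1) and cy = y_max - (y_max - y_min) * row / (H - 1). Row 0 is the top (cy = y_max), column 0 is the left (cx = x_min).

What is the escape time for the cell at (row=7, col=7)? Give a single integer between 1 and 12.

z_0 = 0 + 0i, c = -0.0445 + -0.2575i
Iter 1: z = -0.0445 + -0.2575i, |z|^2 = 0.0683
Iter 2: z = -0.1089 + -0.2346i, |z|^2 = 0.0669
Iter 3: z = -0.0877 + -0.2064i, |z|^2 = 0.0503
Iter 4: z = -0.0795 + -0.2213i, |z|^2 = 0.0553
Iter 5: z = -0.0872 + -0.2223i, |z|^2 = 0.0570
Iter 6: z = -0.0864 + -0.2187i, |z|^2 = 0.0553
Iter 7: z = -0.0849 + -0.2197i, |z|^2 = 0.0555
Iter 8: z = -0.0856 + -0.2202i, |z|^2 = 0.0558
Iter 9: z = -0.0857 + -0.2198i, |z|^2 = 0.0557
Iter 10: z = -0.0855 + -0.2198i, |z|^2 = 0.0556
Iter 11: z = -0.0856 + -0.2199i, |z|^2 = 0.0557

Answer: 12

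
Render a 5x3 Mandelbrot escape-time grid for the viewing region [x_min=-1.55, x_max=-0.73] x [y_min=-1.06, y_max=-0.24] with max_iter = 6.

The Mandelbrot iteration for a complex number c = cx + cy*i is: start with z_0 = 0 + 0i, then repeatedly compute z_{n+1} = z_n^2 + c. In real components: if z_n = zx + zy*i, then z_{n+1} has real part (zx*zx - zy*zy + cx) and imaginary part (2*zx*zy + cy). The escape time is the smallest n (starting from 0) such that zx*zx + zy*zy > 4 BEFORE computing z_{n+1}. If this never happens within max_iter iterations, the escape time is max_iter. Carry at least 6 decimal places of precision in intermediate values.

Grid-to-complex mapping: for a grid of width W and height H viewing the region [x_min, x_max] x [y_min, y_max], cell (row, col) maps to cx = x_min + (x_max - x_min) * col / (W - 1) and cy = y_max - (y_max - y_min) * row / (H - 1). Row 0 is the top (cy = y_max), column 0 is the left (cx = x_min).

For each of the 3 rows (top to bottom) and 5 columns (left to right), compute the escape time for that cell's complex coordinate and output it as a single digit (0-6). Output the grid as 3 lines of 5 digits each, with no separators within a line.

(row=0, col=0): c = -1.5500 + -0.2400i → escape time 5
(row=0, col=1): c = -1.3450 + -0.2400i → escape time 6
(row=0, col=2): c = -1.1400 + -0.2400i → escape time 6
(row=0, col=3): c = -0.9350 + -0.2400i → escape time 6
(row=0, col=4): c = -0.7300 + -0.2400i → escape time 6
(row=1, col=0): c = -1.5500 + -0.6500i → escape time 3
(row=1, col=1): c = -1.3450 + -0.6500i → escape time 3
(row=1, col=2): c = -1.1400 + -0.6500i → escape time 3
(row=1, col=3): c = -0.9350 + -0.6500i → escape time 4
(row=1, col=4): c = -0.7300 + -0.6500i → escape time 5
(row=2, col=0): c = -1.5500 + -1.0600i → escape time 2
(row=2, col=1): c = -1.3450 + -1.0600i → escape time 3
(row=2, col=2): c = -1.1400 + -1.0600i → escape time 3
(row=2, col=3): c = -0.9350 + -1.0600i → escape time 3
(row=2, col=4): c = -0.7300 + -1.0600i → escape time 3

Answer: 56666
33345
23333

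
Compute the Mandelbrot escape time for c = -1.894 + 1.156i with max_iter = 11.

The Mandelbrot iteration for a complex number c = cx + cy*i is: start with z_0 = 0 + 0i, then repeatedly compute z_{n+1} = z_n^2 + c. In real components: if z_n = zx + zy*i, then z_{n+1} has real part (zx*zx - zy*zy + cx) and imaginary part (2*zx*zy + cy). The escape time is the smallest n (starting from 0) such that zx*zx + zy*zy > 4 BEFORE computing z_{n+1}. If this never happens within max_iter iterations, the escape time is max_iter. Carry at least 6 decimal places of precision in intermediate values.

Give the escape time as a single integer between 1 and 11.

z_0 = 0 + 0i, c = -1.8940 + 1.1560i
Iter 1: z = -1.8940 + 1.1560i, |z|^2 = 4.9236
Escaped at iteration 1

Answer: 1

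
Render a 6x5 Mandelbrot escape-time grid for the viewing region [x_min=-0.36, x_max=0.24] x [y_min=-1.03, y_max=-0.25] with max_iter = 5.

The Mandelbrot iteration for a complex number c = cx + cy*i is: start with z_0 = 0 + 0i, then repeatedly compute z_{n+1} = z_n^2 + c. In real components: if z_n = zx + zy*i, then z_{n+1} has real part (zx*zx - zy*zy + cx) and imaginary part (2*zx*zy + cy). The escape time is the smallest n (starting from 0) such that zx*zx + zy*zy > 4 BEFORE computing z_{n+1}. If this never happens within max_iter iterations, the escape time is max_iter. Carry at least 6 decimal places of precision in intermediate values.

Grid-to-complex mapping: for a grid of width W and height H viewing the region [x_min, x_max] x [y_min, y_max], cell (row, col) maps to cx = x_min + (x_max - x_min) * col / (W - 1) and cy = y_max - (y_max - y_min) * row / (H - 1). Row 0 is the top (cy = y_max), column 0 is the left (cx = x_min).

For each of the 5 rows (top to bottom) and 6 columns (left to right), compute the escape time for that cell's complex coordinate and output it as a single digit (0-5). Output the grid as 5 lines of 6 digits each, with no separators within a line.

Answer: 555555
555555
555555
555555
455544

Derivation:
(row=0, col=0): c = -0.3600 + -0.2500i → escape time 5
(row=0, col=1): c = -0.2400 + -0.2500i → escape time 5
(row=0, col=2): c = -0.1200 + -0.2500i → escape time 5
(row=0, col=3): c = 0.0000 + -0.2500i → escape time 5
(row=0, col=4): c = 0.1200 + -0.2500i → escape time 5
(row=0, col=5): c = 0.2400 + -0.2500i → escape time 5
(row=1, col=0): c = -0.3600 + -0.4450i → escape time 5
(row=1, col=1): c = -0.2400 + -0.4450i → escape time 5
(row=1, col=2): c = -0.1200 + -0.4450i → escape time 5
(row=1, col=3): c = 0.0000 + -0.4450i → escape time 5
(row=1, col=4): c = 0.1200 + -0.4450i → escape time 5
(row=1, col=5): c = 0.2400 + -0.4450i → escape time 5
(row=2, col=0): c = -0.3600 + -0.6400i → escape time 5
(row=2, col=1): c = -0.2400 + -0.6400i → escape time 5
(row=2, col=2): c = -0.1200 + -0.6400i → escape time 5
(row=2, col=3): c = 0.0000 + -0.6400i → escape time 5
(row=2, col=4): c = 0.1200 + -0.6400i → escape time 5
(row=2, col=5): c = 0.2400 + -0.6400i → escape time 5
(row=3, col=0): c = -0.3600 + -0.8350i → escape time 5
(row=3, col=1): c = -0.2400 + -0.8350i → escape time 5
(row=3, col=2): c = -0.1200 + -0.8350i → escape time 5
(row=3, col=3): c = 0.0000 + -0.8350i → escape time 5
(row=3, col=4): c = 0.1200 + -0.8350i → escape time 5
(row=3, col=5): c = 0.2400 + -0.8350i → escape time 5
(row=4, col=0): c = -0.3600 + -1.0300i → escape time 4
(row=4, col=1): c = -0.2400 + -1.0300i → escape time 5
(row=4, col=2): c = -0.1200 + -1.0300i → escape time 5
(row=4, col=3): c = 0.0000 + -1.0300i → escape time 5
(row=4, col=4): c = 0.1200 + -1.0300i → escape time 4
(row=4, col=5): c = 0.2400 + -1.0300i → escape time 4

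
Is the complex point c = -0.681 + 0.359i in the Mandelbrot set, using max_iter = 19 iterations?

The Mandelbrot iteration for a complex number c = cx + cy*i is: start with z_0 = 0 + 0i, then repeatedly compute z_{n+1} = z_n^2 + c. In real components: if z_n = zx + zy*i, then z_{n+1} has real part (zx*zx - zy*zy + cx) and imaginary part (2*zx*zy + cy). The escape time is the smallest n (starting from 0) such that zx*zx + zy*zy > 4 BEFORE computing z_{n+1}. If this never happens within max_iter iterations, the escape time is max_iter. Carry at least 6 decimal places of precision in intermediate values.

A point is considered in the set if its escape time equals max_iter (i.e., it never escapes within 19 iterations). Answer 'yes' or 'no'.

z_0 = 0 + 0i, c = -0.6810 + 0.3590i
Iter 1: z = -0.6810 + 0.3590i, |z|^2 = 0.5926
Iter 2: z = -0.3461 + -0.1300i, |z|^2 = 0.1367
Iter 3: z = -0.5781 + 0.4490i, |z|^2 = 0.5358
Iter 4: z = -0.5484 + -0.1601i, |z|^2 = 0.3263
Iter 5: z = -0.4059 + 0.5346i, |z|^2 = 0.4505
Iter 6: z = -0.8020 + -0.0750i, |z|^2 = 0.6488
Iter 7: z = -0.0434 + 0.4793i, |z|^2 = 0.2316
Iter 8: z = -0.9088 + 0.3174i, |z|^2 = 0.9267
Iter 9: z = 0.0442 + -0.2179i, |z|^2 = 0.0494
Iter 10: z = -0.7265 + 0.3397i, |z|^2 = 0.6433
Iter 11: z = -0.2686 + -0.1347i, |z|^2 = 0.0903
Iter 12: z = -0.6270 + 0.4313i, |z|^2 = 0.5792
Iter 13: z = -0.4739 + -0.1819i, |z|^2 = 0.2577
Iter 14: z = -0.4895 + 0.5314i, |z|^2 = 0.5220
Iter 15: z = -0.7238 + -0.1612i, |z|^2 = 0.5499
Iter 16: z = -0.1831 + 0.5924i, |z|^2 = 0.3845
Iter 17: z = -0.9984 + 0.1421i, |z|^2 = 1.0170
Iter 18: z = 0.2957 + 0.0753i, |z|^2 = 0.0931
Did not escape in 19 iterations → in set

Answer: yes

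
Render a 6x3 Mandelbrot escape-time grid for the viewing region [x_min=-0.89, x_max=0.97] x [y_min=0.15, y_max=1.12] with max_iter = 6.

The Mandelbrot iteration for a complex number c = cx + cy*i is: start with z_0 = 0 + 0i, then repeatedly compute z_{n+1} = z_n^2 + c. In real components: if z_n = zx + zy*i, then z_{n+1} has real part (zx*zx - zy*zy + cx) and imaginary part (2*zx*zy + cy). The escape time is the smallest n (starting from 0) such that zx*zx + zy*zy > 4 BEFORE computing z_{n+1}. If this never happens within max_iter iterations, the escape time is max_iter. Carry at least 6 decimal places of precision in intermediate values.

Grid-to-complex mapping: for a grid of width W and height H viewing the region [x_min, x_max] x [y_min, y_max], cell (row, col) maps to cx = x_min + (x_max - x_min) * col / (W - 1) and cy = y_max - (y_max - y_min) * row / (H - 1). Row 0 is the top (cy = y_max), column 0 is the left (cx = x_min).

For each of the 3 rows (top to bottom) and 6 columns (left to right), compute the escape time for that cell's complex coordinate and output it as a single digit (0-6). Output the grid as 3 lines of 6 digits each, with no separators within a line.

Answer: 335322
566632
666643

Derivation:
(row=0, col=0): c = -0.8900 + 1.1200i → escape time 3
(row=0, col=1): c = -0.5180 + 1.1200i → escape time 3
(row=0, col=2): c = -0.1460 + 1.1200i → escape time 5
(row=0, col=3): c = 0.2260 + 1.1200i → escape time 3
(row=0, col=4): c = 0.5980 + 1.1200i → escape time 2
(row=0, col=5): c = 0.9700 + 1.1200i → escape time 2
(row=1, col=0): c = -0.8900 + 0.6350i → escape time 5
(row=1, col=1): c = -0.5180 + 0.6350i → escape time 6
(row=1, col=2): c = -0.1460 + 0.6350i → escape time 6
(row=1, col=3): c = 0.2260 + 0.6350i → escape time 6
(row=1, col=4): c = 0.5980 + 0.6350i → escape time 3
(row=1, col=5): c = 0.9700 + 0.6350i → escape time 2
(row=2, col=0): c = -0.8900 + 0.1500i → escape time 6
(row=2, col=1): c = -0.5180 + 0.1500i → escape time 6
(row=2, col=2): c = -0.1460 + 0.1500i → escape time 6
(row=2, col=3): c = 0.2260 + 0.1500i → escape time 6
(row=2, col=4): c = 0.5980 + 0.1500i → escape time 4
(row=2, col=5): c = 0.9700 + 0.1500i → escape time 3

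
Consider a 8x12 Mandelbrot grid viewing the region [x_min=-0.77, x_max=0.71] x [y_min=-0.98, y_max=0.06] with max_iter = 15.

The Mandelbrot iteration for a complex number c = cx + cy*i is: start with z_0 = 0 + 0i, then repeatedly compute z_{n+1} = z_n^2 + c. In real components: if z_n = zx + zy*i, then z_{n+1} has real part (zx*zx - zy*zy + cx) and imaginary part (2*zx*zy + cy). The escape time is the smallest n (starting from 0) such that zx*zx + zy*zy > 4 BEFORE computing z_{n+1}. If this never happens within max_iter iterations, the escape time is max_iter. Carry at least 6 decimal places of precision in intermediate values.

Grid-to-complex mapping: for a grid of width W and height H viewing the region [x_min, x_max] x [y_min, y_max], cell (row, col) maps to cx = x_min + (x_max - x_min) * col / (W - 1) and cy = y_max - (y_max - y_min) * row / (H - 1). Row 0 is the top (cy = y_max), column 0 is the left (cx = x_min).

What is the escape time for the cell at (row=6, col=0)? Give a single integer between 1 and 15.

z_0 = 0 + 0i, c = -0.7700 + -0.5073i
Iter 1: z = -0.7700 + -0.5073i, |z|^2 = 0.8502
Iter 2: z = -0.4344 + 0.2739i, |z|^2 = 0.2638
Iter 3: z = -0.6563 + -0.7453i, |z|^2 = 0.9862
Iter 4: z = -0.8947 + 0.4710i, |z|^2 = 1.0223
Iter 5: z = -0.1914 + -1.3501i, |z|^2 = 1.8593
Iter 6: z = -2.5560 + 0.0094i, |z|^2 = 6.5334
Escaped at iteration 6

Answer: 6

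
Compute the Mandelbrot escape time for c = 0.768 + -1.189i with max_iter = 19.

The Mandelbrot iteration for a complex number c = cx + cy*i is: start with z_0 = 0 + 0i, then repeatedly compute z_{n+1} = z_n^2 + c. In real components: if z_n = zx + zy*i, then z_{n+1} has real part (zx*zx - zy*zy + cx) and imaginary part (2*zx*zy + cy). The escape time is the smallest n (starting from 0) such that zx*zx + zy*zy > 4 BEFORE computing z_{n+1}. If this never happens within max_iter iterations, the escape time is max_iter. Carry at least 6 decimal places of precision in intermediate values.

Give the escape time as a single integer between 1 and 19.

Answer: 2

Derivation:
z_0 = 0 + 0i, c = 0.7680 + -1.1890i
Iter 1: z = 0.7680 + -1.1890i, |z|^2 = 2.0035
Iter 2: z = -0.0559 + -3.0153i, |z|^2 = 9.0952
Escaped at iteration 2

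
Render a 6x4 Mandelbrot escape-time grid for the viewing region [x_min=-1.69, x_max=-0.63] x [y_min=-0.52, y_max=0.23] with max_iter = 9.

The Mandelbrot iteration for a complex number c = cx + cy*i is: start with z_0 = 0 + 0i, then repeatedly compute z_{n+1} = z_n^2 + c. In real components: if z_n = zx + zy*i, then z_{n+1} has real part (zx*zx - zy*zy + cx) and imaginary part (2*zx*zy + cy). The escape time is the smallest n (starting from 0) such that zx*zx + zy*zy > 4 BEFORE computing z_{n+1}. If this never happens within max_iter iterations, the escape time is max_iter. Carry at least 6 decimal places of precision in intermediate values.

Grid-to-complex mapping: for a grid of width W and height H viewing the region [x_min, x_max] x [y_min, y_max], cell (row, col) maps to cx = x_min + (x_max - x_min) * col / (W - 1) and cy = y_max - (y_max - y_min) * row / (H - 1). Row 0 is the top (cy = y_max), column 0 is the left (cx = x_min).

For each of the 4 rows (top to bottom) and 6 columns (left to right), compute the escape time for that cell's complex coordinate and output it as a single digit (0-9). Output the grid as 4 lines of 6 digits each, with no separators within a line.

Answer: 459999
899999
459999
334569

Derivation:
(row=0, col=0): c = -1.6900 + 0.2300i → escape time 4
(row=0, col=1): c = -1.4780 + 0.2300i → escape time 5
(row=0, col=2): c = -1.2660 + 0.2300i → escape time 9
(row=0, col=3): c = -1.0540 + 0.2300i → escape time 9
(row=0, col=4): c = -0.8420 + 0.2300i → escape time 9
(row=0, col=5): c = -0.6300 + 0.2300i → escape time 9
(row=1, col=0): c = -1.6900 + -0.0200i → escape time 8
(row=1, col=1): c = -1.4780 + -0.0200i → escape time 9
(row=1, col=2): c = -1.2660 + -0.0200i → escape time 9
(row=1, col=3): c = -1.0540 + -0.0200i → escape time 9
(row=1, col=4): c = -0.8420 + -0.0200i → escape time 9
(row=1, col=5): c = -0.6300 + -0.0200i → escape time 9
(row=2, col=0): c = -1.6900 + -0.2700i → escape time 4
(row=2, col=1): c = -1.4780 + -0.2700i → escape time 5
(row=2, col=2): c = -1.2660 + -0.2700i → escape time 9
(row=2, col=3): c = -1.0540 + -0.2700i → escape time 9
(row=2, col=4): c = -0.8420 + -0.2700i → escape time 9
(row=2, col=5): c = -0.6300 + -0.2700i → escape time 9
(row=3, col=0): c = -1.6900 + -0.5200i → escape time 3
(row=3, col=1): c = -1.4780 + -0.5200i → escape time 3
(row=3, col=2): c = -1.2660 + -0.5200i → escape time 4
(row=3, col=3): c = -1.0540 + -0.5200i → escape time 5
(row=3, col=4): c = -0.8420 + -0.5200i → escape time 6
(row=3, col=5): c = -0.6300 + -0.5200i → escape time 9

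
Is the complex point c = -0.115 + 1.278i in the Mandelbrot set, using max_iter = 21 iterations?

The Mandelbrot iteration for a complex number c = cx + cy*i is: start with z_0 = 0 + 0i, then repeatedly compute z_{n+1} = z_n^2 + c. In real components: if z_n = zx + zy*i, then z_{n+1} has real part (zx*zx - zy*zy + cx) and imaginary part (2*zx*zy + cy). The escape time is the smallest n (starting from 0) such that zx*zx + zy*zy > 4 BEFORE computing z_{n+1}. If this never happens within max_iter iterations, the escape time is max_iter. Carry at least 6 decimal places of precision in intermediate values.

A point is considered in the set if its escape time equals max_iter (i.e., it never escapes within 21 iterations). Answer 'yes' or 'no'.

z_0 = 0 + 0i, c = -0.1150 + 1.2780i
Iter 1: z = -0.1150 + 1.2780i, |z|^2 = 1.6465
Iter 2: z = -1.7351 + 0.9841i, |z|^2 = 3.9788
Iter 3: z = 1.9271 + -2.1368i, |z|^2 = 8.2795
Escaped at iteration 3

Answer: no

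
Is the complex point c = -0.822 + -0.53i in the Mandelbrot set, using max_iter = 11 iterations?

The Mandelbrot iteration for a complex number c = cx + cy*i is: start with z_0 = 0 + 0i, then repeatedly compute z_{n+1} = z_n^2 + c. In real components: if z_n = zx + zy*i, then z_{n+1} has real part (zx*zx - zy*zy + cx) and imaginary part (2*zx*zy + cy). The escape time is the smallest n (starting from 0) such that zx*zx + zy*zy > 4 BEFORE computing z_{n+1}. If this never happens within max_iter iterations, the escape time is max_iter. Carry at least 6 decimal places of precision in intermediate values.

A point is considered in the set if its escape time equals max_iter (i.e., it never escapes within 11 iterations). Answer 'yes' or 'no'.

Answer: no

Derivation:
z_0 = 0 + 0i, c = -0.8220 + -0.5300i
Iter 1: z = -0.8220 + -0.5300i, |z|^2 = 0.9566
Iter 2: z = -0.4272 + 0.3413i, |z|^2 = 0.2990
Iter 3: z = -0.7560 + -0.8216i, |z|^2 = 1.2466
Iter 4: z = -0.9256 + 0.7123i, |z|^2 = 1.3640
Iter 5: z = -0.4727 + -1.8485i, |z|^2 = 3.6405
Iter 6: z = -4.0157 + 1.2175i, |z|^2 = 17.6082
Escaped at iteration 6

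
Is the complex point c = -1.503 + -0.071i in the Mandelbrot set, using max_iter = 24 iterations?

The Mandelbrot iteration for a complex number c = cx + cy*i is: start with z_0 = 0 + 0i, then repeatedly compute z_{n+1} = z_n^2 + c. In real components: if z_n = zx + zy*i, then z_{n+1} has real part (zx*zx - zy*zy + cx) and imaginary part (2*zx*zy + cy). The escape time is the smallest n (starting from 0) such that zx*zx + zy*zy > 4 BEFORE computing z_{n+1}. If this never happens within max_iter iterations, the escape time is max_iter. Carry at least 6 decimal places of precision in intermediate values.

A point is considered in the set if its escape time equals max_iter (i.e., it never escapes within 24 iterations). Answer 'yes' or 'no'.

z_0 = 0 + 0i, c = -1.5030 + -0.0710i
Iter 1: z = -1.5030 + -0.0710i, |z|^2 = 2.2640
Iter 2: z = 0.7510 + 0.1424i, |z|^2 = 0.5842
Iter 3: z = -0.9593 + 0.1429i, |z|^2 = 0.9407
Iter 4: z = -0.6031 + -0.3452i, |z|^2 = 0.4829
Iter 5: z = -1.2584 + 0.3454i, |z|^2 = 1.7029
Iter 6: z = -0.0387 + -0.9403i, |z|^2 = 0.8857
Iter 7: z = -2.3857 + 0.0017i, |z|^2 = 5.6914
Escaped at iteration 7

Answer: no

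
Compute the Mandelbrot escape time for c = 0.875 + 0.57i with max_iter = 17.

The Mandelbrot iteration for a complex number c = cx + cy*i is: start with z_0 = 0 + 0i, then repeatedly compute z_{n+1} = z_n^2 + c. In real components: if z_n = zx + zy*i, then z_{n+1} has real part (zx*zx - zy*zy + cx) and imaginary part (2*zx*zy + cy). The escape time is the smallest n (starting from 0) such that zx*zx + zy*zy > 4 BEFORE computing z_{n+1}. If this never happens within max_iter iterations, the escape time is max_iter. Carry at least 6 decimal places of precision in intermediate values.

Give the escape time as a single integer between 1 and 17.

Answer: 2

Derivation:
z_0 = 0 + 0i, c = 0.8750 + 0.5700i
Iter 1: z = 0.8750 + 0.5700i, |z|^2 = 1.0905
Iter 2: z = 1.3157 + 1.5675i, |z|^2 = 4.1882
Escaped at iteration 2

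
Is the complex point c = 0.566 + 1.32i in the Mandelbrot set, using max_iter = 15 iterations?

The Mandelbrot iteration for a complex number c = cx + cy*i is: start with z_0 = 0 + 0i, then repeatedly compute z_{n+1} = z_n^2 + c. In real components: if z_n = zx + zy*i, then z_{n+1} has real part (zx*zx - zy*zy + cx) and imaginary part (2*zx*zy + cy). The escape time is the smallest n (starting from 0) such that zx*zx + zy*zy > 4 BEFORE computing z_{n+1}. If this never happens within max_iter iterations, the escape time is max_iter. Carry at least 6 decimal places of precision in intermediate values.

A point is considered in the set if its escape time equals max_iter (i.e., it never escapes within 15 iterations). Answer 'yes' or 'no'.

z_0 = 0 + 0i, c = 0.5660 + 1.3200i
Iter 1: z = 0.5660 + 1.3200i, |z|^2 = 2.0628
Iter 2: z = -0.8560 + 2.8142i, |z|^2 = 8.6528
Escaped at iteration 2

Answer: no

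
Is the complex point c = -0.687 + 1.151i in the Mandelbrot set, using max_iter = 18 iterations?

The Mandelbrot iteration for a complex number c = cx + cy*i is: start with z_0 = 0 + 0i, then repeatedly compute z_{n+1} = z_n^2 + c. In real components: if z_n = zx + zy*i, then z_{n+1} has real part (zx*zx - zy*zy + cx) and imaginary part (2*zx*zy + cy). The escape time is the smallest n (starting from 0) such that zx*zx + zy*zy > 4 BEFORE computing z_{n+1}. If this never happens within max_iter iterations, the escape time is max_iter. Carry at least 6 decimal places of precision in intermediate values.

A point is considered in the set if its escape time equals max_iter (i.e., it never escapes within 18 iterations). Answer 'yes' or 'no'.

z_0 = 0 + 0i, c = -0.6870 + 1.1510i
Iter 1: z = -0.6870 + 1.1510i, |z|^2 = 1.7968
Iter 2: z = -1.5398 + -0.4305i, |z|^2 = 2.5564
Iter 3: z = 1.4988 + 2.4767i, |z|^2 = 8.3804
Escaped at iteration 3

Answer: no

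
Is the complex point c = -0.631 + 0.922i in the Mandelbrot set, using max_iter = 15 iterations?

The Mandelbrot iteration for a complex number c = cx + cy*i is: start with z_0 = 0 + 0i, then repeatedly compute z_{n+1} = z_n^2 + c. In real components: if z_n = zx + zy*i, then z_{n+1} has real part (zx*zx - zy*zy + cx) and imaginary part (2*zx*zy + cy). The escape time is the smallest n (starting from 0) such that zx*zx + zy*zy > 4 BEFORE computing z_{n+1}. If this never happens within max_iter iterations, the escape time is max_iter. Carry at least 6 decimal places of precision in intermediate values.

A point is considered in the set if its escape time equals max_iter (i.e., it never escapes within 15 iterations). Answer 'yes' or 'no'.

z_0 = 0 + 0i, c = -0.6310 + 0.9220i
Iter 1: z = -0.6310 + 0.9220i, |z|^2 = 1.2482
Iter 2: z = -1.0829 + -0.2416i, |z|^2 = 1.2311
Iter 3: z = 0.4834 + 1.4452i, |z|^2 = 2.3222
Iter 4: z = -2.4859 + 2.3191i, |z|^2 = 11.5582
Escaped at iteration 4

Answer: no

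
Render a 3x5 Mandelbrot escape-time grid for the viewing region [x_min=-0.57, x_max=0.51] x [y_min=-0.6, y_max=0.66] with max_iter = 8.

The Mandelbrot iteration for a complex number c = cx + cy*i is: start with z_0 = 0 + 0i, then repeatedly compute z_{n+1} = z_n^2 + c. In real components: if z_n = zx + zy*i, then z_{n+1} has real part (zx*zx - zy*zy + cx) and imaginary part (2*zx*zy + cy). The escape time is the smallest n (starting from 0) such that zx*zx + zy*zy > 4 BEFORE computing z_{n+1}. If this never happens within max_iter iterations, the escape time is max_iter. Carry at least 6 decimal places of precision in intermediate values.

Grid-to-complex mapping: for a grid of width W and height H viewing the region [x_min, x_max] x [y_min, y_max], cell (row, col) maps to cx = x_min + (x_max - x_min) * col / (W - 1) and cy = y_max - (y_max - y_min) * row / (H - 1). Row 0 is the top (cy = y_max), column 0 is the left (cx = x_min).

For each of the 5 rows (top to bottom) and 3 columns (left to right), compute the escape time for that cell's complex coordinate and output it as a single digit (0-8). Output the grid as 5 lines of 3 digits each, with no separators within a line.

Answer: 884
885
885
885
884

Derivation:
(row=0, col=0): c = -0.5700 + 0.6600i → escape time 8
(row=0, col=1): c = -0.0300 + 0.6600i → escape time 8
(row=0, col=2): c = 0.5100 + 0.6600i → escape time 4
(row=1, col=0): c = -0.5700 + 0.3450i → escape time 8
(row=1, col=1): c = -0.0300 + 0.3450i → escape time 8
(row=1, col=2): c = 0.5100 + 0.3450i → escape time 5
(row=2, col=0): c = -0.5700 + 0.0300i → escape time 8
(row=2, col=1): c = -0.0300 + 0.0300i → escape time 8
(row=2, col=2): c = 0.5100 + 0.0300i → escape time 5
(row=3, col=0): c = -0.5700 + -0.2850i → escape time 8
(row=3, col=1): c = -0.0300 + -0.2850i → escape time 8
(row=3, col=2): c = 0.5100 + -0.2850i → escape time 5
(row=4, col=0): c = -0.5700 + -0.6000i → escape time 8
(row=4, col=1): c = -0.0300 + -0.6000i → escape time 8
(row=4, col=2): c = 0.5100 + -0.6000i → escape time 4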